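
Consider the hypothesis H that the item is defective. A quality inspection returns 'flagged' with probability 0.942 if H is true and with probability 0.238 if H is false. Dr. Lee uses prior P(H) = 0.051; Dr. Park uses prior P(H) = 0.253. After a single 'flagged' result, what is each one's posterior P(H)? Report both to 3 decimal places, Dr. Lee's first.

The likelihood ratio for a 'flagged' result is 0.942/0.238 = 3.9580.
Dr. Lee: prior odds 0.051/0.949 = 0.053741; posterior odds 0.21271; posterior probability 0.175.
Dr. Park: prior odds 0.253/0.747 = 0.33869; posterior odds 1.3405; posterior probability 0.573.

Dr. Lee: 0.175; Dr. Park: 0.573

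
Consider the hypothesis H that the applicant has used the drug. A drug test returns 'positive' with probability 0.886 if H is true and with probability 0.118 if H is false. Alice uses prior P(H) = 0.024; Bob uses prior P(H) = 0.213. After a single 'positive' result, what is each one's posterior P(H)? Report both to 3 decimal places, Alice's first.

The likelihood ratio for a 'positive' result is 0.886/0.118 = 7.5085.
Alice: prior odds 0.024/0.976 = 0.024590; posterior odds 0.18463; posterior probability 0.156.
Bob: prior odds 0.213/0.787 = 0.27065; posterior odds 2.0322; posterior probability 0.670.

Alice: 0.156; Bob: 0.670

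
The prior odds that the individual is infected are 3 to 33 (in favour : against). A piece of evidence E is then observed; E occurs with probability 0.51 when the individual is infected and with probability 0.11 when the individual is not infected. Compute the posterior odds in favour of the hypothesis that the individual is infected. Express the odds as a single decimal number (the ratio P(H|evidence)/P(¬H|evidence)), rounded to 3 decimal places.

Posterior odds ≈ 0.421

Prior odds = 3/33 = 0.090909.
Likelihood ratio for E = 0.51/0.11 = 4.6364.
Posterior odds = prior odds × LR = 0.42149.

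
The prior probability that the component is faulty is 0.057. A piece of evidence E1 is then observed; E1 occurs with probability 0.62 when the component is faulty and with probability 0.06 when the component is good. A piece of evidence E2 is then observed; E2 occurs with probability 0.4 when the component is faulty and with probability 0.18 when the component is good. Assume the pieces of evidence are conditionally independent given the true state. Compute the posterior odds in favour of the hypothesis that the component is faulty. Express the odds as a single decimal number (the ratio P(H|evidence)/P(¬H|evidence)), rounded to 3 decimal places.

Prior odds = 0.057/(1−0.057) = 0.060445.
Likelihood ratio for E1 = 0.62/0.06 = 10.333.
Likelihood ratio for E2 = 0.4/0.18 = 2.2222.
Posterior odds = prior odds × LR₁ × LR₂ = 1.3880.

Posterior odds ≈ 1.388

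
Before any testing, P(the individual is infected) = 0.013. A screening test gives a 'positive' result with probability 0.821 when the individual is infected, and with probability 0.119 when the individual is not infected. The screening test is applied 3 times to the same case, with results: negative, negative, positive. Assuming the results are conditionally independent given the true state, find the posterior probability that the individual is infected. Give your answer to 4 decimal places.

With H the event that the individual is infected, the joint likelihood of the observed sequence is P(data|H) = 0.179·0.179·0.821 = 0.026306 and P(data|¬H) = 0.881·0.881·0.119 = 0.092363.
Bayes: P(H|data) = 0.013·0.026306 / (0.013·0.026306 + 0.987·0.092363) = 0.00034197/0.091504 = 0.0037.

Posterior P(H) ≈ 0.0037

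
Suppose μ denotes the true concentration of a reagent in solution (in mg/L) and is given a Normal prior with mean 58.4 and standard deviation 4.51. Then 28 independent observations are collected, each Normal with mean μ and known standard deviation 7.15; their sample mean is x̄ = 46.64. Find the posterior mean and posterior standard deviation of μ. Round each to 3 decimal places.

Posterior mean ≈ 47.609; posterior SD ≈ 1.294

With known σ, the Normal prior is conjugate. Weight on the data is w = (n/σ²)/(n/σ² + 1/τ₀²) = 0.547704/(0.547704+0.0491640) = 0.91763.
Posterior mean = w·x̄ + (1−w)·μ₀ = 0.91763·46.64 + 0.082370·58.4 = 47.609. Posterior variance = 1/(0.547704+0.0491640) = 1.67541, so SD = 1.294.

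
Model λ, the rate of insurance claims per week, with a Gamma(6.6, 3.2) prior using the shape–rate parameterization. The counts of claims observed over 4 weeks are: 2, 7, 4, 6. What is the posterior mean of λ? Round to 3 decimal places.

The Poisson likelihood adds the total count to the shape and the number of exposure periods to the rate. Here ∑xᵢ = 19 and n = 4, so shape 6.6→25.6 and rate 3.2→7.2.
Posterior mean = shape/rate = 25.6/7.2 = 3.556.

Posterior mean ≈ 3.556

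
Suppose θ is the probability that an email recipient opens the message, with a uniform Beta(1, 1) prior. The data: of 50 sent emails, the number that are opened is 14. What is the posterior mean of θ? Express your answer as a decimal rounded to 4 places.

Posterior mean ≈ 0.2885

Observing 14 successes and 36 failures updates Beta(1, 1) by adding the success and failure counts to the two shape parameters: α = 1+14 = 15, β = 1+36 = 37.
E[θ | data] = 15/(15+37) = 0.2885.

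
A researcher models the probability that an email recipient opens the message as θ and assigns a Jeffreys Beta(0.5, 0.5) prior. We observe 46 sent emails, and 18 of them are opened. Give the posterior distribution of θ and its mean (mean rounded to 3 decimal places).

The binomial likelihood is conjugate to the Beta prior: with 18 successes and 28 failures, the posterior is Beta(0.5+18, 0.5+28) = Beta(18.5, 28.5).
E[θ | data] = 18.5/(18.5+28.5) = 0.394.

Posterior: Beta(18.5, 28.5); mean ≈ 0.394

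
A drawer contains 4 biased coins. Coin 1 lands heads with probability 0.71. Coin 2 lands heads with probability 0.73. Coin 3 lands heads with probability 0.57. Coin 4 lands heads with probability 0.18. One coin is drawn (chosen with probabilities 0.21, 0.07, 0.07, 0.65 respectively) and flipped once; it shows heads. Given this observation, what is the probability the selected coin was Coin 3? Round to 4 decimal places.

P(heads|C1) = 0.71; P(heads|C2) = 0.73; P(heads|C3) = 0.57; P(heads|C4) = 0.18.
Prior × likelihood for each source: 0.21·0.71=0.1491, 0.07·0.73=0.05110, 0.07·0.57=0.03990, 0.65·0.18=0.1170. Summing gives P(heads) = 0.35710.
P(Coin 3 | heads) = 0.03990 / 0.35710 = 0.1117.

Posterior probability ≈ 0.1117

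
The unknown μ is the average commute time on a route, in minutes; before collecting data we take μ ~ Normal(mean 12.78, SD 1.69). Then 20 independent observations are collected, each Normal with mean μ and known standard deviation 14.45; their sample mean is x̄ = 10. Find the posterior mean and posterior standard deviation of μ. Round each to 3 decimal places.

Prior precision 1/τ₀² = 1/1.69² = 0.350128; data precision n/σ² = 20/14.45² = 0.0957843.
Posterior precision = 0.350128 + 0.0957843 = 0.445912, giving posterior SD = 1/√0.445912 = 1.498.
Posterior mean = (0.350128·12.78 + 0.0957843·10) / 0.445912 = 12.183.

Posterior mean ≈ 12.183; posterior SD ≈ 1.498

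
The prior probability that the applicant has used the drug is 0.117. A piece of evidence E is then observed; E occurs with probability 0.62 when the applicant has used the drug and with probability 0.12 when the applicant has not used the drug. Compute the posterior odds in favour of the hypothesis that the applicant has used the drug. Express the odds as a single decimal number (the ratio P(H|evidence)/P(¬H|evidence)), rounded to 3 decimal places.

Prior odds = 0.117/(1−0.117) = 0.13250.
Likelihood ratio for E = 0.62/0.12 = 5.1667.
Posterior odds = prior odds × LR = 0.68460.

Posterior odds ≈ 0.685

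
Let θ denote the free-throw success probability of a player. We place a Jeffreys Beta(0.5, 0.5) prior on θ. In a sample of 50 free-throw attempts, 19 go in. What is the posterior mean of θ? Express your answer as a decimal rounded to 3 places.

The binomial likelihood is conjugate to the Beta prior: with 19 successes and 31 failures, the posterior is Beta(0.5+19, 0.5+31) = Beta(19.5, 31.5).
Posterior mean = α/(α+β) = 19.5/51 = 0.382.

Posterior mean ≈ 0.382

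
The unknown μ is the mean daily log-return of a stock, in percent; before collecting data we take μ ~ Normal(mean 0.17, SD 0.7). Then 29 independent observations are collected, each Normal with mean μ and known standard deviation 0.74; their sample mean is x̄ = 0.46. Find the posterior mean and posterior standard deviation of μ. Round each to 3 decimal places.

With known σ, the Normal prior is conjugate. Weight on the data is w = (n/σ²)/(n/σ² + 1/τ₀²) = 52.9584/(52.9584+2.04082) = 0.96289.
Posterior mean = w·x̄ + (1−w)·μ₀ = 0.96289·0.46 + 0.037106·0.17 = 0.449. Posterior variance = 1/(52.9584+2.04082) = 0.0181821, so SD = 0.135.

Posterior mean ≈ 0.449; posterior SD ≈ 0.135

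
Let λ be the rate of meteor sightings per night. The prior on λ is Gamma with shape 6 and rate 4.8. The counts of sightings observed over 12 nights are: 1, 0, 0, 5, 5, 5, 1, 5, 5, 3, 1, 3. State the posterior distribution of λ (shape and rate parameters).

Posterior: Gamma(shape=40, rate=16.8)

The Poisson likelihood adds the total count to the shape and the number of exposure periods to the rate. Here ∑xᵢ = 34 and n = 12, so shape 6→40 and rate 4.8→16.8.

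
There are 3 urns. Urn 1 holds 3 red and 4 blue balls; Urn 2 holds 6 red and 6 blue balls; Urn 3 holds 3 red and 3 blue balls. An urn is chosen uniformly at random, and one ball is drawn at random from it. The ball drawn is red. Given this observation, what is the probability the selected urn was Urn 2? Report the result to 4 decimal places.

Posterior probability ≈ 0.3500

P(red|Urn 1) = 0.4286; P(red|Urn 2) = 0.5; P(red|Urn 3) = 0.5.
Prior × likelihood for each source: 0.333333·0.4286=0.1429, 0.333333·0.5=0.1667, 0.333333·0.5=0.1667. Summing gives P(red) = 0.47619.
P(Urn 2 | red) = 0.1667 / 0.47619 = 0.3500.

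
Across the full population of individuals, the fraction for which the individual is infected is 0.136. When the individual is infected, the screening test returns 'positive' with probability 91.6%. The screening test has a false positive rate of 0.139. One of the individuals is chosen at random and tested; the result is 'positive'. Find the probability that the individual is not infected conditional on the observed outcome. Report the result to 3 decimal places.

P(¬H | E) ≈ 0.491

Write H for 'the individual is infected'. Prior odds H:¬H = 0.136/0.864 = 0.15741. For the 'positive' outcome, the likelihood ratio is 0.916/0.139 = 6.5899.
Posterior odds = 0.15741 × 6.5899 = 1.0373, so P(H|E) = 1.0373/(1+1.0373) = 0.509. Then P(¬H|E) = 1 − 0.509 = 0.491.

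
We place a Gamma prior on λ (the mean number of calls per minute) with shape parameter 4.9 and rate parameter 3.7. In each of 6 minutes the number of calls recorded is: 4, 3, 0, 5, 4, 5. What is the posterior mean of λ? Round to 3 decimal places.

Posterior mean ≈ 2.670

Total count ∑xᵢ = 21 over n = 6 minutes.
Gamma is conjugate to the Poisson likelihood: posterior is Gamma(shape = 4.9+21 = 25.9, rate = 3.7+6 = 9.7).
E[λ | data] = 25.9/9.7 = 2.670.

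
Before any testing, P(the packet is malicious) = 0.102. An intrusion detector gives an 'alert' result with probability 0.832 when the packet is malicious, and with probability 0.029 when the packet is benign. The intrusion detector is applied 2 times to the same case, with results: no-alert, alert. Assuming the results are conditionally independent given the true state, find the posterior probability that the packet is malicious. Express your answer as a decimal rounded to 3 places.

Posterior P(H) ≈ 0.361

With H the event that the packet is malicious, the joint likelihood of the observed sequence is P(data|H) = 0.168·0.832 = 0.13978 and P(data|¬H) = 0.971·0.029 = 0.028159.
Bayes: P(H|data) = 0.102·0.13978 / (0.102·0.13978 + 0.898·0.028159) = 0.014257/0.039544 = 0.3605.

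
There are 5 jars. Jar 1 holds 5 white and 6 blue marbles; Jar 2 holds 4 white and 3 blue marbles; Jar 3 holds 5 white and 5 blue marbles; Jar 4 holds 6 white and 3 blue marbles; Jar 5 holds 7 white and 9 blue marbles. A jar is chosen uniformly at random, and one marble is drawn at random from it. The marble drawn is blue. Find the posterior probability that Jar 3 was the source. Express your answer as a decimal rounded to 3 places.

Posterior probability ≈ 0.211

Tabulate prior·likelihood by source: [1] prior 0.2, lik 0.5455, product 0.1091; [2] prior 0.2, lik 0.4286, product 0.08571; [3] prior 0.2, lik 0.5, product 0.1000; [4] prior 0.2, lik 0.3333, product 0.06667; [5] prior 0.2, lik 0.5625, product 0.1125.
Normalizing constant = 0.47397; the posterior for Jar 3 is its product over the sum, 0.1000/0.47397 = 0.211.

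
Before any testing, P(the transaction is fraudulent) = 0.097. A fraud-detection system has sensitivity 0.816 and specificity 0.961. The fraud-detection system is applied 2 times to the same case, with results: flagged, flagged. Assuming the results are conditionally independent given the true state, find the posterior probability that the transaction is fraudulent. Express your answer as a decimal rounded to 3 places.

With H the event that the transaction is fraudulent, the joint likelihood of the observed sequence is P(data|H) = 0.816·0.816 = 0.66586 and P(data|¬H) = 0.039·0.039 = 0.0015210.
Bayes: P(H|data) = 0.097·0.66586 / (0.097·0.66586 + 0.903·0.0015210) = 0.064588/0.065961 = 0.9792.

Posterior P(H) ≈ 0.979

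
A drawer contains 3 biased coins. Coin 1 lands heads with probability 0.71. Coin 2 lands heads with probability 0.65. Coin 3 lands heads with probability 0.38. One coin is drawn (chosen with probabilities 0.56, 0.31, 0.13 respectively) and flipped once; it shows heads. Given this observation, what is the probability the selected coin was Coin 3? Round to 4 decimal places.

Posterior probability ≈ 0.0762

Tabulate prior·likelihood by source: [1] prior 0.56, lik 0.71, product 0.3976; [2] prior 0.31, lik 0.65, product 0.2015; [3] prior 0.13, lik 0.38, product 0.04940.
Normalizing constant = 0.64850; the posterior for Coin 3 is its product over the sum, 0.04940/0.64850 = 0.0762.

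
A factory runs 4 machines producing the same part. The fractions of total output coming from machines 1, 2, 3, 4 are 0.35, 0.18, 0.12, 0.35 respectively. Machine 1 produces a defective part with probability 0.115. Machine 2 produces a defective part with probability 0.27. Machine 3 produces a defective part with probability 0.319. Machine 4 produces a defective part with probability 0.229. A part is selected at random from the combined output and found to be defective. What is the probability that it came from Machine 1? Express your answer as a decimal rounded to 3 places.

P(defective|M1) = 0.115; P(defective|M2) = 0.27; P(defective|M3) = 0.319; P(defective|M4) = 0.229.
Prior × likelihood for each source: 0.35·0.115=0.04025, 0.18·0.27=0.04860, 0.12·0.319=0.03828, 0.35·0.229=0.08015. Summing gives P(defective) = 0.20728.
P(Machine 1 | defective) = 0.04025 / 0.20728 = 0.194.

Posterior probability ≈ 0.194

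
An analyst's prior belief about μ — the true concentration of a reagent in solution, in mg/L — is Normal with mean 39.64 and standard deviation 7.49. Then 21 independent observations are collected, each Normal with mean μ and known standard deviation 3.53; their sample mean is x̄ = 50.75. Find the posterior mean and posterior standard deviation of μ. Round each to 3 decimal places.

Posterior mean ≈ 50.634; posterior SD ≈ 0.766

With known σ, the Normal prior is conjugate. Weight on the data is w = (n/σ²)/(n/σ² + 1/τ₀²) = 1.68527/(1.68527+0.0178253) = 0.98953.
Posterior mean = w·x̄ + (1−w)·μ₀ = 0.98953·50.75 + 0.010466·39.64 = 50.634. Posterior variance = 1/(1.68527+0.0178253) = 0.587166, so SD = 0.766.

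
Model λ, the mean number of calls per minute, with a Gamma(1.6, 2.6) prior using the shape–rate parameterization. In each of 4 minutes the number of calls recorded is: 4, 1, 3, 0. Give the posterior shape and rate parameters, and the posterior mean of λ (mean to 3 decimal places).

The Poisson likelihood adds the total count to the shape and the number of exposure periods to the rate. Here ∑xᵢ = 8 and n = 4, so shape 1.6→9.6 and rate 2.6→6.6.
Posterior mean = shape/rate = 9.6/6.6 = 1.455.

Posterior: Gamma(shape=9.6, rate=6.6); mean ≈ 1.455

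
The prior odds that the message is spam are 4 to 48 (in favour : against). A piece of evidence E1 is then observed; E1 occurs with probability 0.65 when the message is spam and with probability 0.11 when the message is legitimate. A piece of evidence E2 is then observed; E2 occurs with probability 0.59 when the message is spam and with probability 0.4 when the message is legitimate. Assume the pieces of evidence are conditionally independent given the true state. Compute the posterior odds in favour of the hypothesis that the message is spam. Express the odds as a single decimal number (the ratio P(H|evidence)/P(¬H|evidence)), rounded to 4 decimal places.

Posterior odds ≈ 0.7263

Prior odds = 4/48 = 0.083333. In log-odds, ln(0.083333) = -2.4849.
Add log likelihood ratios: ln(5.9091) + ln(1.4750) = 2.1651.
Posterior log-odds = -0.31976, so posterior odds = exp(-0.31976) = 0.72633.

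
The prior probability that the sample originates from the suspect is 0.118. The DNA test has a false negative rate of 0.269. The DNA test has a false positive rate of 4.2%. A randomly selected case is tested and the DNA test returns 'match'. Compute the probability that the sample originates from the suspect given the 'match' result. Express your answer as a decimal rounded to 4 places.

Let H be the event that the sample originates from the suspect. P(H) = 0.118, so P(¬H) = 0.882. With E the 'match' result, P(E|H) = 0.731 and P(E|¬H) = 0.042.
P(E) = 0.731·0.118 + 0.042·0.882 = 0.086258 + 0.037044 = 0.12330.
By Bayes' theorem, P(H|E) = 0.086258 / 0.12330 = 0.6996.

P(H | E) ≈ 0.6996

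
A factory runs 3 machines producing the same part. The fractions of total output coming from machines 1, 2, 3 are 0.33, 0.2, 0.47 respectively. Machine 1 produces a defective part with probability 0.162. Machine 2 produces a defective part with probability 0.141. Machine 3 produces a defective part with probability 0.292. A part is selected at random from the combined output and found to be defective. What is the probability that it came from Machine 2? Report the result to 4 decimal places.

Posterior probability ≈ 0.1288

P(defective|M1) = 0.162; P(defective|M2) = 0.141; P(defective|M3) = 0.292.
Prior × likelihood for each source: 0.33·0.162=0.05346, 0.2·0.141=0.02820, 0.47·0.292=0.1372. Summing gives P(defective) = 0.21890.
P(Machine 2 | defective) = 0.02820 / 0.21890 = 0.1288.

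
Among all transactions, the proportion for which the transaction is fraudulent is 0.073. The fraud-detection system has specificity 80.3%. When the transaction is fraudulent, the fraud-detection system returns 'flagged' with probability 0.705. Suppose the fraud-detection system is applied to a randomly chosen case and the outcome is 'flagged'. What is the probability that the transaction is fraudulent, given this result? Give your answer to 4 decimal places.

Let H be the event that the transaction is fraudulent. P(H) = 0.073, so P(¬H) = 0.927. With E the 'flagged' result, P(E|H) = 0.705 and P(E|¬H) = 0.197.
P(E) = 0.705·0.073 + 0.197·0.927 = 0.051465 + 0.18262 = 0.23408.
By Bayes' theorem, P(H|E) = 0.051465 / 0.23408 = 0.2199.

P(H | E) ≈ 0.2199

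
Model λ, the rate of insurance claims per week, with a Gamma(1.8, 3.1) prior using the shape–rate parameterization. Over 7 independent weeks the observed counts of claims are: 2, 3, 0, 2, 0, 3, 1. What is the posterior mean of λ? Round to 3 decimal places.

Posterior mean ≈ 1.267

The Poisson likelihood adds the total count to the shape and the number of exposure periods to the rate. Here ∑xᵢ = 11 and n = 7, so shape 1.8→12.8 and rate 3.1→10.1.
Posterior mean = shape/rate = 12.8/10.1 = 1.267.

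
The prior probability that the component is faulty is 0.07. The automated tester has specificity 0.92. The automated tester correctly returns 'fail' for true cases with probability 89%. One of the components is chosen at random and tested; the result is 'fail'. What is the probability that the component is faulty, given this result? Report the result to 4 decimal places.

Write H for 'the component is faulty'. Prior odds H:¬H = 0.07/0.93 = 0.075269. For the 'fail' outcome, the likelihood ratio is 0.89/0.08 = 11.125.
Posterior odds = 0.075269 × 11.125 = 0.83737, so P(H|E) = 0.83737/(1+0.83737) = 0.4557.

P(H | E) ≈ 0.4557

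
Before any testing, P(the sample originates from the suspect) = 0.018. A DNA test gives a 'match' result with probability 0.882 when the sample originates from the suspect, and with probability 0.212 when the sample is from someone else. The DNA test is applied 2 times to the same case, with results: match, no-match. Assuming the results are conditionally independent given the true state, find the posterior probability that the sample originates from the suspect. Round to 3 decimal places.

With H the event that the sample originates from the suspect, the joint likelihood of the observed sequence is P(data|H) = 0.882·0.118 = 0.10408 and P(data|¬H) = 0.212·0.788 = 0.16706.
Bayes: P(H|data) = 0.018·0.10408 / (0.018·0.10408 + 0.982·0.16706) = 0.0018734/0.16592 = 0.0113.

Posterior P(H) ≈ 0.011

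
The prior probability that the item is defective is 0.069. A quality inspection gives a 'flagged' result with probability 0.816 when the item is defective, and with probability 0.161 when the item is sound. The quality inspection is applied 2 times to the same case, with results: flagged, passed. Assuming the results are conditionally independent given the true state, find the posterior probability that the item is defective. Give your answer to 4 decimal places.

Posterior P(H) ≈ 0.0761

Let H be the event that the item is defective; start with P(H) = 0.069. P('flagged'|H) = 0.816, P('flagged'|¬H) = 0.161.
Update on result 1 ('flagged'): P(H) ← 0.816·0.0690 / (0.816·0.0690 + 0.161·0.9310) = 0.056304/0.20620 = 0.2731.
Update on result 2 ('passed'): P(H) ← 0.184·0.2731 / (0.184·0.2731 + 0.839·0.7269) = 0.050243/0.66014 = 0.0761.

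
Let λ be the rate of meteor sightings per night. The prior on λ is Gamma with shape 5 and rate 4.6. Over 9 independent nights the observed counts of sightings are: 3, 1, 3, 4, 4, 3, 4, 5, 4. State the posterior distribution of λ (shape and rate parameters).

The Poisson likelihood adds the total count to the shape and the number of exposure periods to the rate. Here ∑xᵢ = 31 and n = 9, so shape 5→36 and rate 4.6→13.6.

Posterior: Gamma(shape=36, rate=13.6)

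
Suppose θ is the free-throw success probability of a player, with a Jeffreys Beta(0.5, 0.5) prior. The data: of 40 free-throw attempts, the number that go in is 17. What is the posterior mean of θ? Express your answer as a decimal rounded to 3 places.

Posterior mean ≈ 0.427

The binomial likelihood is conjugate to the Beta prior: with 17 successes and 23 failures, the posterior is Beta(0.5+17, 0.5+23) = Beta(17.5, 23.5).
E[θ | data] = 17.5/(17.5+23.5) = 0.427.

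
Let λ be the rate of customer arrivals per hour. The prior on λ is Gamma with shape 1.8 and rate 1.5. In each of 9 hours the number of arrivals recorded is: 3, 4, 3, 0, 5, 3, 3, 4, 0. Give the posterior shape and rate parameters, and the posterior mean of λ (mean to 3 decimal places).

Posterior: Gamma(shape=26.8, rate=10.5); mean ≈ 2.552

The Poisson likelihood adds the total count to the shape and the number of exposure periods to the rate. Here ∑xᵢ = 25 and n = 9, so shape 1.8→26.8 and rate 1.5→10.5.
E[λ | data] = 26.8/10.5 = 2.552.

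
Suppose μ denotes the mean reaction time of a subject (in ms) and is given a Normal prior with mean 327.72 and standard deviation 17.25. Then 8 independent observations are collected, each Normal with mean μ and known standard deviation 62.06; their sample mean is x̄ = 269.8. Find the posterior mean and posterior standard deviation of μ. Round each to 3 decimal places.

With known σ, the Normal prior is conjugate. Weight on the data is w = (n/σ²)/(n/σ² + 1/τ₀²) = 0.00207714/(0.00207714+0.00336064) = 0.38198.
Posterior mean = w·x̄ + (1−w)·μ₀ = 0.38198·269.8 + 0.61802·327.72 = 305.596. Posterior variance = 1/(0.00207714+0.00336064) = 183.899, so SD = 13.561.

Posterior mean ≈ 305.596; posterior SD ≈ 13.561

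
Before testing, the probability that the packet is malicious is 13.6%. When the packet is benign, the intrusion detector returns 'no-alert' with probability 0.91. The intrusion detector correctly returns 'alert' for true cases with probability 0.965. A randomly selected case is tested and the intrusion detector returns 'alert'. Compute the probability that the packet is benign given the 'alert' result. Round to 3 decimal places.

Write H for 'the packet is malicious'. Prior odds H:¬H = 0.136/0.864 = 0.15741. For the 'alert' outcome, the likelihood ratio is 0.965/0.09 = 10.722.
Posterior odds = 0.15741 × 10.722 = 1.6878, so P(H|E) = 1.6878/(1+1.6878) = 0.628. Then P(¬H|E) = 1 − 0.628 = 0.372.

P(¬H | E) ≈ 0.372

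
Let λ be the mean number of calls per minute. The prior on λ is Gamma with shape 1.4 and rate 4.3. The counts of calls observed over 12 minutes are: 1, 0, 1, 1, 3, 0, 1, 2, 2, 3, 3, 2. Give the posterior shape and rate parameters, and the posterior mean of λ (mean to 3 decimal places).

Posterior: Gamma(shape=20.4, rate=16.3); mean ≈ 1.252

Total count ∑xᵢ = 19 over n = 12 minutes.
Gamma is conjugate to the Poisson likelihood: posterior is Gamma(shape = 1.4+19 = 20.4, rate = 4.3+12 = 16.3).
Posterior mean = shape/rate = 20.4/16.3 = 1.252.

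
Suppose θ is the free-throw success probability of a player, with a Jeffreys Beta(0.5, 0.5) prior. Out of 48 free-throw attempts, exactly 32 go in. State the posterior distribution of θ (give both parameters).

The binomial likelihood is conjugate to the Beta prior: with 32 successes and 16 failures, the posterior is Beta(0.5+32, 0.5+16) = Beta(32.5, 16.5).

Posterior: Beta(32.5, 16.5)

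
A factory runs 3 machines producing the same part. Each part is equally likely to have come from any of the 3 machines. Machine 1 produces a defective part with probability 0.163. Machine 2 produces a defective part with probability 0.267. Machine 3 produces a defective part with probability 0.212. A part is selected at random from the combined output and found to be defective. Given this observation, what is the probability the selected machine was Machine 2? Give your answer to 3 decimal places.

Tabulate prior·likelihood by source: [1] prior 0.333333, lik 0.163, product 0.05433; [2] prior 0.333333, lik 0.267, product 0.08900; [3] prior 0.333333, lik 0.212, product 0.07067.
Normalizing constant = 0.21400; the posterior for Machine 2 is its product over the sum, 0.08900/0.21400 = 0.416.

Posterior probability ≈ 0.416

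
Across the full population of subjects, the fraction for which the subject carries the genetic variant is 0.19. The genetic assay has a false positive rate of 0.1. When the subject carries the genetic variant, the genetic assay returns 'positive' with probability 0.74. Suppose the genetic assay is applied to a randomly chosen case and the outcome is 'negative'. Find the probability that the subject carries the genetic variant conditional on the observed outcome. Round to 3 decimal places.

Let H be the event that the subject carries the genetic variant. P(H) = 0.19, so P(¬H) = 0.81. With E the 'negative' result, P(E|H) = 0.26 and P(E|¬H) = 0.9.
P(E) = 0.26·0.19 + 0.9·0.81 = 0.049400 + 0.72900 = 0.77840.
By Bayes' theorem, P(H|E) = 0.049400 / 0.77840 = 0.063.

P(H | E) ≈ 0.063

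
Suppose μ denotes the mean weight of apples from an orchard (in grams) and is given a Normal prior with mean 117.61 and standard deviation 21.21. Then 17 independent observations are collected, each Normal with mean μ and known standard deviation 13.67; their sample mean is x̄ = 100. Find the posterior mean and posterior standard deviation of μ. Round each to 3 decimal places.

Posterior mean ≈ 100.420; posterior SD ≈ 3.276

Prior precision 1/τ₀² = 1/21.21² = 0.00222289; data precision n/σ² = 17/13.67² = 0.0909729.
Posterior precision = 0.00222289 + 0.0909729 = 0.0931958, giving posterior SD = 1/√0.0931958 = 3.276.
Posterior mean = (0.00222289·117.61 + 0.0909729·100) / 0.0931958 = 100.420.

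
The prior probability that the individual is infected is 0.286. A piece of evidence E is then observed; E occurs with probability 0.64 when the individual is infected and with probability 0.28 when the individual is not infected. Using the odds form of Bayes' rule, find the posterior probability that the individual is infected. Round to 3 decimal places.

Posterior probability ≈ 0.478

Prior odds = 0.286/(1−0.286) = 0.40056.
Likelihood ratio for E = 0.64/0.28 = 2.2857.
Posterior odds = prior odds × LR = 0.91557.
Posterior probability = odds/(1+odds) = 0.91557/1.9156 = 0.478.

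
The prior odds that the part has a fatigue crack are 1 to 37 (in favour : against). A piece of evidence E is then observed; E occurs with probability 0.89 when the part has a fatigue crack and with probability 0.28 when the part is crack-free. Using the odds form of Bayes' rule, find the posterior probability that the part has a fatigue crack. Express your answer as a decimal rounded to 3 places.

Posterior probability ≈ 0.079

Prior odds = 1/37 = 0.027027.
Likelihood ratio for E = 0.89/0.28 = 3.1786.
Posterior odds = prior odds × LR = 0.085907.
Posterior probability = odds/(1+odds) = 0.085907/1.0859 = 0.079.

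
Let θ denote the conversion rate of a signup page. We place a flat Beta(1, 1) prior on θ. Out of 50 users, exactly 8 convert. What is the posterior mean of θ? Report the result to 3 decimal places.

Posterior mean ≈ 0.173

The binomial likelihood is conjugate to the Beta prior: with 8 successes and 42 failures, the posterior is Beta(1+8, 1+42) = Beta(9, 43).
E[θ | data] = 9/(9+43) = 0.173.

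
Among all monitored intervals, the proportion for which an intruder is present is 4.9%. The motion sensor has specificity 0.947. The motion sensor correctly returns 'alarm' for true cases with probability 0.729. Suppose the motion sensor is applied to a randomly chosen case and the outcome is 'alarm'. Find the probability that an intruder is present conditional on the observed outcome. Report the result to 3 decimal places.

Write H for 'an intruder is present'. Prior odds H:¬H = 0.049/0.951 = 0.051525. For the 'alarm' outcome, the likelihood ratio is 0.729/0.053 = 13.755.
Posterior odds = 0.051525 × 13.755 = 0.70871, so P(H|E) = 0.70871/(1+0.70871) = 0.415.

P(H | E) ≈ 0.415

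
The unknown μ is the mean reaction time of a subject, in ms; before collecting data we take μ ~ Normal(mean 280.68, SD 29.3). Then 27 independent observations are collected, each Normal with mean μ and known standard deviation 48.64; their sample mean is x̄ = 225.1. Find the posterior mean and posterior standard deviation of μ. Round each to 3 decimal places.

Posterior mean ≈ 230.248; posterior SD ≈ 8.917

With known σ, the Normal prior is conjugate. Weight on the data is w = (n/σ²)/(n/σ² + 1/τ₀²) = 0.0114124/(0.0114124+0.00116484) = 0.90739.
Posterior mean = w·x̄ + (1−w)·μ₀ = 0.90739·225.1 + 0.092615·280.68 = 230.248. Posterior variance = 1/(0.0114124+0.00116484) = 79.5088, so SD = 8.917.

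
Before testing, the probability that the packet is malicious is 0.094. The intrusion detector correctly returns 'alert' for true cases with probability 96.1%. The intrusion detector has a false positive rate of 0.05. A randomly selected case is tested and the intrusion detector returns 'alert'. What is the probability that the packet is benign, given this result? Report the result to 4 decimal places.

P(¬H | E) ≈ 0.3340

Let H be the event that the packet is malicious. P(H) = 0.094, so P(¬H) = 0.906. With E the 'alert' result, P(E|H) = 0.961 and P(E|¬H) = 0.05.
P(E) = 0.961·0.094 + 0.05·0.906 = 0.090334 + 0.045300 = 0.13563.
By Bayes' theorem, P(H|E) = 0.090334 / 0.13563 = 0.6660. Hence P(¬H|E) = 1 − 0.6660 = 0.3340.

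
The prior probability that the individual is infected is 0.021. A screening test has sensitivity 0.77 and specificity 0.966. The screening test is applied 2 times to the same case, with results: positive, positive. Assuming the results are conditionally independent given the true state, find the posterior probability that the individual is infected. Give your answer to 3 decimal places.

With H the event that the individual is infected, the joint likelihood of the observed sequence is P(data|H) = 0.77·0.77 = 0.59290 and P(data|¬H) = 0.034·0.034 = 0.0011560.
Bayes: P(H|data) = 0.021·0.59290 / (0.021·0.59290 + 0.979·0.0011560) = 0.012451/0.013583 = 0.9167.

Posterior P(H) ≈ 0.917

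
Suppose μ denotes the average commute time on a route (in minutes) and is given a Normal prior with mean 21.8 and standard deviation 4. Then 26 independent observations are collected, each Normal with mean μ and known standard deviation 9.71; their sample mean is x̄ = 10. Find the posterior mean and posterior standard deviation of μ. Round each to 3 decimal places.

Posterior mean ≈ 12.180; posterior SD ≈ 1.719

With known σ, the Normal prior is conjugate. Weight on the data is w = (n/σ²)/(n/σ² + 1/τ₀²) = 0.275762/(0.275762+0.0625000) = 0.81523.
Posterior mean = w·x̄ + (1−w)·μ₀ = 0.81523·10 + 0.18477·21.8 = 12.180. Posterior variance = 1/(0.275762+0.0625000) = 2.95629, so SD = 1.719.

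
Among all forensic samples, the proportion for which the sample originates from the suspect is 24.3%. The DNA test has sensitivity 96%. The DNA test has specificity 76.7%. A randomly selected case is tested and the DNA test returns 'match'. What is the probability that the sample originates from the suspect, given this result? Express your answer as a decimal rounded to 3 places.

Write H for 'the sample originates from the suspect'. Prior odds H:¬H = 0.243/0.757 = 0.32100. For the 'match' outcome, the likelihood ratio is 0.96/0.233 = 4.1202.
Posterior odds = 0.32100 × 4.1202 = 1.3226, so P(H|E) = 1.3226/(1+1.3226) = 0.569.

P(H | E) ≈ 0.569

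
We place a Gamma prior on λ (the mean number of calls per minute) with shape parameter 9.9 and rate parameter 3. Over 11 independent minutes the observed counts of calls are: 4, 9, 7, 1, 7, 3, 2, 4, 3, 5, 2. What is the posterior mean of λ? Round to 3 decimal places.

The Poisson likelihood adds the total count to the shape and the number of exposure periods to the rate. Here ∑xᵢ = 47 and n = 11, so shape 9.9→56.9 and rate 3→14.
E[λ | data] = 56.9/14 = 4.064.

Posterior mean ≈ 4.064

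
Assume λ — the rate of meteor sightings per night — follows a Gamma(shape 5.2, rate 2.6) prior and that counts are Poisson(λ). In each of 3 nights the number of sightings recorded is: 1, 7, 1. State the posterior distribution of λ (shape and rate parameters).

Posterior: Gamma(shape=14.2, rate=5.6)

Total count ∑xᵢ = 9 over n = 3 nights.
Gamma is conjugate to the Poisson likelihood: posterior is Gamma(shape = 5.2+9 = 14.2, rate = 2.6+3 = 5.6).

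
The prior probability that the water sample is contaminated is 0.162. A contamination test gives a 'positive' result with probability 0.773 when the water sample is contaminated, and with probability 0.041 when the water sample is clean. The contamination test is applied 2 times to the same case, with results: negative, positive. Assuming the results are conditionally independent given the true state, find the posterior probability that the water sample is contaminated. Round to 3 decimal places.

Let H be the event that the water sample is contaminated; start with P(H) = 0.162. P('positive'|H) = 0.773, P('positive'|¬H) = 0.041.
Update on result 1 ('negative'): P(H) ← 0.227·0.1620 / (0.227·0.1620 + 0.959·0.8380) = 0.036774/0.84042 = 0.0438.
Update on result 2 ('positive'): P(H) ← 0.773·0.0438 / (0.773·0.0438 + 0.041·0.9562) = 0.033824/0.073030 = 0.4632.

Posterior P(H) ≈ 0.463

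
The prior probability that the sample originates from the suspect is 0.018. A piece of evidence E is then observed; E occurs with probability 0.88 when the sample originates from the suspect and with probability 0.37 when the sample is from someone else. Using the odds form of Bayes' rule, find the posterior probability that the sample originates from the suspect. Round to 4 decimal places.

Posterior probability ≈ 0.0418

Prior odds = 0.018/(1−0.018) = 0.018330.
Likelihood ratio for E = 0.88/0.37 = 2.3784.
Posterior odds = prior odds × LR = 0.043596.
Posterior probability = odds/(1+odds) = 0.043596/1.0436 = 0.0418.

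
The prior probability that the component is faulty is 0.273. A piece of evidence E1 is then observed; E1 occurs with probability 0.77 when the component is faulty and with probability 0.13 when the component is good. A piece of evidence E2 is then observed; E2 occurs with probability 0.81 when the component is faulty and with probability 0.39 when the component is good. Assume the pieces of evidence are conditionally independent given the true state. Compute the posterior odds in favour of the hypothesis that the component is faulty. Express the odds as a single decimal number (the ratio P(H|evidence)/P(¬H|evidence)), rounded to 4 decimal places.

Posterior odds ≈ 4.6195

Prior odds = 0.273/(1−0.273) = 0.37552. In log-odds, ln(0.37552) = -0.97945.
Add log likelihood ratios: ln(5.9231) + ln(2.0769) = 2.5097.
Posterior log-odds = 1.5303, so posterior odds = exp(1.5303) = 4.6195.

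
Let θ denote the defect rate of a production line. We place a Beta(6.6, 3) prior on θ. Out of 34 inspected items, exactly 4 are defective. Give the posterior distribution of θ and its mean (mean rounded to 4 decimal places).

Posterior: Beta(10.6, 33); mean ≈ 0.2431

The binomial likelihood is conjugate to the Beta prior: with 4 successes and 30 failures, the posterior is Beta(6.6+4, 3+30) = Beta(10.6, 33).
E[θ | data] = 10.6/(10.6+33) = 0.2431.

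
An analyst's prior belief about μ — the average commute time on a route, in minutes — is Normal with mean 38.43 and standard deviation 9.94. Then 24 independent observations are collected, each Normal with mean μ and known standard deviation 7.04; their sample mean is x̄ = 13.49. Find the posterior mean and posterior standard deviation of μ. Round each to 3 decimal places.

Prior precision 1/τ₀² = 1/9.94² = 0.0101211; data precision n/σ² = 24/7.04² = 0.484246.
Posterior precision = 0.0101211 + 0.484246 = 0.494367, giving posterior SD = 1/√0.494367 = 1.422.
Posterior mean = (0.0101211·38.43 + 0.484246·13.49) / 0.494367 = 14.001.

Posterior mean ≈ 14.001; posterior SD ≈ 1.422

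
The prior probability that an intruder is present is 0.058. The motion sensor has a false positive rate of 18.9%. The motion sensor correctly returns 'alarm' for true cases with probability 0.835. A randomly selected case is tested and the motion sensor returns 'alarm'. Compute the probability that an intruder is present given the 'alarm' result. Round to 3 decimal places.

P(H | E) ≈ 0.214

Write H for 'an intruder is present'. Prior odds H:¬H = 0.058/0.942 = 0.061571. For the 'alarm' outcome, the likelihood ratio is 0.835/0.189 = 4.4180.
Posterior odds = 0.061571 × 4.4180 = 0.27202, so P(H|E) = 0.27202/(1+0.27202) = 0.214.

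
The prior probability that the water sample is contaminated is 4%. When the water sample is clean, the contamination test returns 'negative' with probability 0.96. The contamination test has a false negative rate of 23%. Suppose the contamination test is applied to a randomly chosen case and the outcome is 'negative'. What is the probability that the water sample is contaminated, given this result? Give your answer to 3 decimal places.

P(H | E) ≈ 0.010

Let H be the event that the water sample is contaminated. P(H) = 0.04, so P(¬H) = 0.96. With E the 'negative' result, P(E|H) = 0.23 and P(E|¬H) = 0.96.
P(E) = 0.23·0.04 + 0.96·0.96 = 0.0092000 + 0.92160 = 0.93080.
By Bayes' theorem, P(H|E) = 0.0092000 / 0.93080 = 0.010.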